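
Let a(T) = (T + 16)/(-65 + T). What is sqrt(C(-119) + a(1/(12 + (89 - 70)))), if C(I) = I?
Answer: I*sqrt(483688282)/2014 ≈ 10.92*I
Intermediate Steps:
a(T) = (16 + T)/(-65 + T)
sqrt(C(-119) + a(1/(12 + (89 - 70)))) = sqrt(-119 + (16 + 1/(12 + (89 - 70)))/(-65 + 1/(12 + (89 - 70)))) = sqrt(-119 + (16 + 1/(12 + 19))/(-65 + 1/(12 + 19))) = sqrt(-119 + (16 + 1/31)/(-65 + 1/31)) = sqrt(-119 + (497/31)/(-2014/31)) = sqrt(-119 - 31/2014*497/31) = sqrt(-119 - 497/2014) = sqrt(-240163/2014) = I*sqrt(483688282)/2014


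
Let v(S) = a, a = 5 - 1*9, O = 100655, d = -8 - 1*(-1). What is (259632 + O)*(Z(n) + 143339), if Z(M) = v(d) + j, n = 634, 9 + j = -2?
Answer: 51637773988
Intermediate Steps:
d = -7 (d = -8 + 1 = -7)
j = -11 (j = -9 - 2 = -11)
a = -4 (a = 5 - 9 = -4)
v(S) = -4
Z(M) = -15 (Z(M) = -4 - 11 = -15)
(259632 + O)*(Z(n) + 143339) = (259632 + 100655)*(-15 + 143339) = 360287*143324 = 51637773988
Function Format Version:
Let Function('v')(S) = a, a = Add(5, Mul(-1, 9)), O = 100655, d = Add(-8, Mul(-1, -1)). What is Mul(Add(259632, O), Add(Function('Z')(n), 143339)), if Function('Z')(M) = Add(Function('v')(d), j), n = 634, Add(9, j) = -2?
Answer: 51637773988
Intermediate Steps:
d = -7 (d = Add(-8, 1) = -7)
j = -11 (j = Add(-9, -2) = -11)
a = -4 (a = Add(5, -9) = -4)
Function('v')(S) = -4
Function('Z')(M) = -15 (Function('Z')(M) = Add(-4, -11) = -15)
Mul(Add(259632, O), Add(Function('Z')(n), 143339)) = Mul(Add(259632, 100655), Add(-15, 143339)) = Mul(360287, 143324) = 51637773988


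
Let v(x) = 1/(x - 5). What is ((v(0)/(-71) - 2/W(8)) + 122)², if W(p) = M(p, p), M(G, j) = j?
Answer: 29890606321/2016400 ≈ 14824.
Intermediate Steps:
W(p) = p
v(x) = 1/(-5 + x)
((v(0)/(-71) - 2/W(8)) + 122)² = ((1/((-5 + 0)*(-71)) - 2/8) + 122)² = ((-1/71/(-5) - 2*⅛) + 122)² = ((-⅕*(-1/71) - ¼) + 122)² = ((1/355 - ¼) + 122)² = (-351/1420 + 122)² = (172889/1420)² = 29890606321/2016400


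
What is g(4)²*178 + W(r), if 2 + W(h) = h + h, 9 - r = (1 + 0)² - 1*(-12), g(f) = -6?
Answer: 6398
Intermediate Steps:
r = -4 (r = 9 - ((1 + 0)² - 1*(-12)) = 9 - (1² + 12) = 9 - (1 + 12) = 9 - 1*13 = 9 - 13 = -4)
W(h) = -2 + 2*h (W(h) = -2 + (h + h) = -2 + 2*h)
g(4)²*178 + W(r) = (-6)²*178 + (-2 + 2*(-4)) = 36*178 + (-2 - 8) = 6408 - 10 = 6398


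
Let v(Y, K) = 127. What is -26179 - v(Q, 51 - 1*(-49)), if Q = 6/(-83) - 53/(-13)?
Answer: -26306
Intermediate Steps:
Q = 4321/1079 (Q = 6*(-1/83) - 53*(-1/13) = -6/83 + 53/13 = 4321/1079 ≈ 4.0046)
-26179 - v(Q, 51 - 1*(-49)) = -26179 - 1*127 = -26179 - 127 = -26306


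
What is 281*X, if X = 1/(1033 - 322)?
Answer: 281/711 ≈ 0.39522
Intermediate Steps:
X = 1/711 ≈ 0.0014065
281*X = 281*(1/711) = 281/711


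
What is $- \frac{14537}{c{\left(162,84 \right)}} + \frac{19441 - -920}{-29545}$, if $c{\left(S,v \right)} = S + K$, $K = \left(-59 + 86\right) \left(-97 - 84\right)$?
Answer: $\frac{66657988}{27920025} \approx 2.3875$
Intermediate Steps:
$K = -4887$ ($K = 27 \left(-181\right) = -4887$)
$c{\left(S,v \right)} = -4887 + S$ ($c{\left(S,v \right)} = S - 4887 = -4887 + S$)
$- \frac{14537}{c{\left(162,84 \right)}} + \frac{19441 - -920}{-29545} = - \frac{14537}{-4887 + 162} + \frac{19441 - -920}{-29545} = - \frac{14537}{-4725} + \left(19441 + 920\right) \left(- \frac{1}{29545}\right) = \left(-14537\right) \left(- \frac{1}{4725}\right) + 20361 \left(- \frac{1}{29545}\right) = \frac{14537}{4725} - \frac{20361}{29545} = \frac{66657988}{27920025}$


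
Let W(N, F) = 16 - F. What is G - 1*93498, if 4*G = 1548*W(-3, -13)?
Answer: -82275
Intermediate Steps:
G = 11223 (G = (1548*(16 - 1*(-13)))/4 = (1548*(16 + 13))/4 = (1548*29)/4 = (¼)*44892 = 11223)
G - 1*93498 = 11223 - 1*93498 = 11223 - 93498 = -82275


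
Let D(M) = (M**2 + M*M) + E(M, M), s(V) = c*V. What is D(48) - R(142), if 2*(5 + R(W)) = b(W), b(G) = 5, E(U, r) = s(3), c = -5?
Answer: 9191/2 ≈ 4595.5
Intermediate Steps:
s(V) = -5*V
E(U, r) = -15 (E(U, r) = -5*3 = -15)
D(M) = -15 + 2*M**2 (D(M) = (M**2 + M*M) - 15 = (M**2 + M**2) - 15 = 2*M**2 - 15 = -15 + 2*M**2)
R(W) = -5/2 (R(W) = -5 + (1/2)*5 = -5 + 5/2 = -5/2)
D(48) - R(142) = (-15 + 2*48**2) - 1*(-5/2) = (-15 + 2*2304) + 5/2 = (-15 + 4608) + 5/2 = 4593 + 5/2 = 9191/2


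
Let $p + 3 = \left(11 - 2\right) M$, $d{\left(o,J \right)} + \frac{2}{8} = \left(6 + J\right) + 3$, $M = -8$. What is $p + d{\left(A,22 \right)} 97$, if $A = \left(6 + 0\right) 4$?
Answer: $\frac{11631}{4} \approx 2907.8$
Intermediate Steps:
$A = 24$ ($A = 6 \cdot 4 = 24$)
$d{\left(o,J \right)} = \frac{35}{4} + J$ ($d{\left(o,J \right)} = - \frac{1}{4} + \left(\left(6 + J\right) + 3\right) = - \frac{1}{4} + \left(9 + J\right) = \frac{35}{4} + J$)
$p = -75$ ($p = -3 + \left(11 - 2\right) \left(-8\right) = -3 + 9 \left(-8\right) = -3 - 72 = -75$)
$p + d{\left(A,22 \right)} 97 = -75 + \left(\frac{35}{4} + 22\right) 97 = -75 + \frac{123}{4} \cdot 97 = -75 + \frac{11931}{4} = \frac{11631}{4}$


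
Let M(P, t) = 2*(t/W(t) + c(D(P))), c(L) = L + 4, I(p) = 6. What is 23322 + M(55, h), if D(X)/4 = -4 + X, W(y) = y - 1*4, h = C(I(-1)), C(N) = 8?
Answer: 23742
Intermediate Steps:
h = 8
W(y) = -4 + y (W(y) = y - 4 = -4 + y)
D(X) = -16 + 4*X (D(X) = 4*(-4 + X) = -16 + 4*X)
c(L) = 4 + L
M(P, t) = -24 + 8*P + 2*t/(-4 + t) (M(P, t) = 2*(t/(-4 + t) + (4 + (-16 + 4*P))) = 2*(t/(-4 + t) + (-12 + 4*P)) = 2*(-12 + 4*P + t/(-4 + t)) = -24 + 8*P + 2*t/(-4 + t))
23322 + M(55, h) = 23322 + 2*(8 + 4*(-4 + 8)*(-3 + 55))/(-4 + 8) = 23322 + 2*(8 + 4*4*52)/4 = 23322 + 2*(1/4)*(8 + 832) = 23322 + 2*(1/4)*840 = 23322 + 420 = 23742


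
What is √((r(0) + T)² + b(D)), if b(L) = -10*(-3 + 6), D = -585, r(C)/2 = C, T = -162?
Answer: √26214 ≈ 161.91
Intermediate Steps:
r(C) = 2*C
b(L) = -30 (b(L) = -10*3 = -30)
√((r(0) + T)² + b(D)) = √((2*0 - 162)² - 30) = √((0 - 162)² - 30) = √((-162)² - 30) = √(26244 - 30) = √26214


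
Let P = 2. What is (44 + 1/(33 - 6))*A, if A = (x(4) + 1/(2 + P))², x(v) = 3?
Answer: 200941/432 ≈ 465.14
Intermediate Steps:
A = 169/16 (A = (3 + 1/(2 + 2))² = (3 + 1/4)² = (3 + ¼)² = (13/4)² = 169/16 ≈ 10.563)
(44 + 1/(33 - 6))*A = (44 + 1/(33 - 6))*(169/16) = (44 + 1/27)*(169/16) = (1189/27)*(169/16) = 200941/432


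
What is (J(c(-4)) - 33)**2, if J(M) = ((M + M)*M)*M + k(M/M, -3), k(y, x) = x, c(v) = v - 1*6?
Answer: 4145296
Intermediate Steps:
c(v) = -6 + v (c(v) = v - 6 = -6 + v)
J(M) = -3 + 2*M**3 (J(M) = ((M + M)*M)*M - 3 = ((2*M)*M)*M - 3 = (2*M**2)*M - 3 = 2*M**3 - 3 = -3 + 2*M**3)
(J(c(-4)) - 33)**2 = ((-3 + 2*(-6 - 4)**3) - 33)**2 = ((-3 + 2*(-10)**3) - 33)**2 = ((-3 + 2*(-1000)) - 33)**2 = ((-3 - 2000) - 33)**2 = (-2003 - 33)**2 = (-2036)**2 = 4145296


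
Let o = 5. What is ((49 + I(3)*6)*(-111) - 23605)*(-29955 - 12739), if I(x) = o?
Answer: 1382175556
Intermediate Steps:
I(x) = 5
((49 + I(3)*6)*(-111) - 23605)*(-29955 - 12739) = ((49 + 5*6)*(-111) - 23605)*(-29955 - 12739) = ((49 + 30)*(-111) - 23605)*(-42694) = (79*(-111) - 23605)*(-42694) = (-8769 - 23605)*(-42694) = -32374*(-42694) = 1382175556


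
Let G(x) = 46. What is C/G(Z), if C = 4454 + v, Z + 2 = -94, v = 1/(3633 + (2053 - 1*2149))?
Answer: 15753799/162702 ≈ 96.826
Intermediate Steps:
v = 1/3537 (v = 1/(3633 + (2053 - 2149)) = 1/(3633 - 96) = 1/3537 ≈ 0.00028273)
Z = -96 (Z = -2 - 94 = -96)
C = 15753799/3537 (C = 4454 + 1/3537 = 15753799/3537 ≈ 4454.0)
C/G(Z) = (15753799/3537)/46 = (15753799/3537)*(1/46) = 15753799/162702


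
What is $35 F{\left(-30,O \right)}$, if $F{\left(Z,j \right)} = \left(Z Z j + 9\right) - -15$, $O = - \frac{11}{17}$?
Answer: $- \frac{332220}{17} \approx -19542.0$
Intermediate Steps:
$O = - \frac{11}{17}$ ($O = \left(-11\right) \frac{1}{17} = - \frac{11}{17} \approx -0.64706$)
$F{\left(Z,j \right)} = 24 + j Z^{2}$ ($F{\left(Z,j \right)} = \left(Z^{2} j + 9\right) + 15 = \left(j Z^{2} + 9\right) + 15 = \left(9 + j Z^{2}\right) + 15 = 24 + j Z^{2}$)
$35 F{\left(-30,O \right)} = 35 \left(24 - \frac{11 \left(-30\right)^{2}}{17}\right) = 35 \left(24 - \frac{9900}{17}\right) = 35 \left(- \frac{9492}{17}\right) = - \frac{332220}{17}$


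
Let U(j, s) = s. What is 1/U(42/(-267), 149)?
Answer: 1/149 ≈ 0.0067114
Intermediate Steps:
1/U(42/(-267), 149) = 1/149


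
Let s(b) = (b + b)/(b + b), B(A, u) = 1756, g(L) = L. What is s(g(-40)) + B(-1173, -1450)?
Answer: 1757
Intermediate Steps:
s(b) = 1 (s(b) = (2*b)/((2*b)) = (2*b)*(1/(2*b)) = 1)
s(g(-40)) + B(-1173, -1450) = 1 + 1756 = 1757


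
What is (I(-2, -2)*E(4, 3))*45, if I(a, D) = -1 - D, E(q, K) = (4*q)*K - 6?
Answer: 1890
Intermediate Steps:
E(q, K) = -6 + 4*K*q (E(q, K) = 4*K*q - 6 = -6 + 4*K*q)
(I(-2, -2)*E(4, 3))*45 = ((-1 - 1*(-2))*(-6 + 4*3*4))*45 = ((-1 + 2)*(-6 + 48))*45 = (1*42)*45 = 42*45 = 1890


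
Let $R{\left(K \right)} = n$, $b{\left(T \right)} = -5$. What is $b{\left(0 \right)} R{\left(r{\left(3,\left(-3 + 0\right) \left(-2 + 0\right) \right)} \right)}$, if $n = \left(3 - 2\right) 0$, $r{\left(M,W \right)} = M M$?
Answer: $0$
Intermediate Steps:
$r{\left(M,W \right)} = M^{2}$
$n = 0$ ($n = 1 \cdot 0 = 0$)
$R{\left(K \right)} = 0$
$b{\left(0 \right)} R{\left(r{\left(3,\left(-3 + 0\right) \left(-2 + 0\right) \right)} \right)} = \left(-5\right) 0 = 0$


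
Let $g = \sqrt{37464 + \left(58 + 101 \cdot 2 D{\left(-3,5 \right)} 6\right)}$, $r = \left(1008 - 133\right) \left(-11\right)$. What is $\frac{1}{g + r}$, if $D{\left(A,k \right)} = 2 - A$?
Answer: $- \frac{125}{1202559} - \frac{\sqrt{43582}}{92597043} \approx -0.0001062$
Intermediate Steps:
$r = -9625$ ($r = 875 \left(-11\right) = -9625$)
$g = \sqrt{43582}$ ($g = \sqrt{37464 + \left(58 + 101 \cdot 2 \left(2 - -3\right) 6\right)} = \sqrt{37464 + \left(58 + 101 \cdot 2 \left(2 + 3\right) 6\right)} = \sqrt{37464 + \left(58 + 101 \cdot 2 \cdot 5 \cdot 6\right)} = \sqrt{37464 + \left(58 + 101 \cdot 10 \cdot 6\right)} = \sqrt{37464 + \left(58 + 101 \cdot 60\right)} = \sqrt{37464 + \left(58 + 6060\right)} = \sqrt{37464 + 6118} = \sqrt{43582} \approx 208.76$)
$\frac{1}{g + r} = \frac{1}{\sqrt{43582} - 9625} = \frac{1}{-9625 + \sqrt{43582}}$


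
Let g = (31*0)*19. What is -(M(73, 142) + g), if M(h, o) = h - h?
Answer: 0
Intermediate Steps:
M(h, o) = 0
g = 0 (g = 0*19 = 0)
-(M(73, 142) + g) = -(0 + 0) = -1*0 = 0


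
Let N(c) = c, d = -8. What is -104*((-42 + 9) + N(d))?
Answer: 4264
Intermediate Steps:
-104*((-42 + 9) + N(d)) = -104*((-42 + 9) - 8) = -104*(-33 - 8) = -104*(-41) = 4264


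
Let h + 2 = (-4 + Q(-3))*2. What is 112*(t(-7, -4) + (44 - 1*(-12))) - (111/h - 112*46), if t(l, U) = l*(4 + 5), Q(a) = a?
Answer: 69999/16 ≈ 4374.9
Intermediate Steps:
h = -16 (h = -2 + (-4 - 3)*2 = -2 - 7*2 = -2 - 14 = -16)
t(l, U) = 9*l (t(l, U) = l*9 = 9*l)
112*(t(-7, -4) + (44 - 1*(-12))) - (111/h - 112*46) = 112*(9*(-7) + (44 - 1*(-12))) - (111/(-16) - 112*46) = 112*(-63 + (44 + 12)) - (111*(-1/16) - 5152) = 112*(-63 + 56) - (-111/16 - 5152) = 112*(-7) - 1*(-82543/16) = -784 + 82543/16 = 69999/16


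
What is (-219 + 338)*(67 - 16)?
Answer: 6069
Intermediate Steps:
(-219 + 338)*(67 - 16) = 119*51 = 6069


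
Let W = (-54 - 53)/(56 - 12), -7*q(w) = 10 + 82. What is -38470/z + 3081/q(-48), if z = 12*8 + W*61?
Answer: 106057759/211876 ≈ 500.57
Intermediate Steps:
q(w) = -92/7 (q(w) = -(10 + 82)/7 = -1/7*92 = -92/7)
W = -107/44 ≈ -2.4318
z = -2303/44 (z = 12*8 - 107/44*61 = 96 - 6527/44 = -2303/44 ≈ -52.341)
-38470/z + 3081/q(-48) = -38470/(-2303/44) + 3081/(-92/7) = -38470*(-44/2303) + 3081*(-7/92) = 1692680/2303 - 21567/92 = 106057759/211876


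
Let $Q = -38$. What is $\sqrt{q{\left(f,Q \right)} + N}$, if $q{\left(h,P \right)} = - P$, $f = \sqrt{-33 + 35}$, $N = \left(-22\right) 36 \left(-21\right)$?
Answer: $\sqrt{16670} \approx 129.11$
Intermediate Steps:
$N = 16632$ ($N = \left(-792\right) \left(-21\right) = 16632$)
$f = \sqrt{2} \approx 1.4142$
$\sqrt{q{\left(f,Q \right)} + N} = \sqrt{\left(-1\right) \left(-38\right) + 16632} = \sqrt{38 + 16632} = \sqrt{16670}$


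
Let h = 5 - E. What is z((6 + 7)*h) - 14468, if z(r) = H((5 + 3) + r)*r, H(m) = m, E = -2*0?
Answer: -9723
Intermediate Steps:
E = 0
h = 5 (h = 5 - 1*0 = 5 + 0 = 5)
z(r) = r*(8 + r) (z(r) = ((5 + 3) + r)*r = (8 + r)*r = r*(8 + r))
z((6 + 7)*h) - 14468 = ((6 + 7)*5)*(8 + (6 + 7)*5) - 14468 = (13*5)*(8 + 13*5) - 14468 = 65*(8 + 65) - 14468 = 65*73 - 14468 = 4745 - 14468 = -9723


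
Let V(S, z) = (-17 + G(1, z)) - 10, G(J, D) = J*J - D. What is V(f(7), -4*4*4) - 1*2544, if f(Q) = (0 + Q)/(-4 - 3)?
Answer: -2506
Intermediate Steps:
f(Q) = -Q/7 (f(Q) = Q/(-7) = Q*(-⅐) = -Q/7)
G(J, D) = J² - D
V(S, z) = -26 - z (V(S, z) = (-17 + (1² - z)) - 10 = (-17 + (1 - z)) - 10 = (-16 - z) - 10 = -26 - z)
V(f(7), -4*4*4) - 1*2544 = (-26 - (-4*4)*4) - 1*2544 = (-26 - (-16)*4) - 2544 = (-26 - 1*(-64)) - 2544 = (-26 + 64) - 2544 = 38 - 2544 = -2506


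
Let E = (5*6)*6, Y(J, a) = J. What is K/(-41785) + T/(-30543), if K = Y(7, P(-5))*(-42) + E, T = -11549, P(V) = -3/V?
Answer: 486056867/1276239255 ≈ 0.38085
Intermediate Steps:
E = 180 (E = 30*6 = 180)
K = -114 (K = 7*(-42) + 180 = -294 + 180 = -114)
K/(-41785) + T/(-30543) = -114/(-41785) - 11549/(-30543) = -114*(-1/41785) - 11549*(-1/30543) = 114/41785 + 11549/30543 = 486056867/1276239255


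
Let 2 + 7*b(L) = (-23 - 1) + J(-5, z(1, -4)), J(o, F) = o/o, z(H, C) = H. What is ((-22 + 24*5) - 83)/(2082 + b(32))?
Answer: 105/14549 ≈ 0.0072170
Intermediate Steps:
J(o, F) = 1
b(L) = -25/7 (b(L) = -2/7 + ((-23 - 1) + 1)/7 = -2/7 + (-24 + 1)/7 = -2/7 + (1/7)*(-23) = -2/7 - 23/7 = -25/7)
((-22 + 24*5) - 83)/(2082 + b(32)) = ((-22 + 24*5) - 83)/(2082 - 25/7) = ((-22 + 120) - 83)/(14549/7) = (98 - 83)*(7/14549) = 15*(7/14549) = 105/14549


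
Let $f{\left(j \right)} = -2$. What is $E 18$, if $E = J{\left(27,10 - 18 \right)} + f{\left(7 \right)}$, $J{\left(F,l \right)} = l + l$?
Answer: $-324$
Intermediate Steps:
$J{\left(F,l \right)} = 2 l$
$E = -18$ ($E = 2 \left(10 - 18\right) - 2 = 2 \left(-8\right) - 2 = -16 - 2 = -18$)
$E 18 = \left(-18\right) 18 = -324$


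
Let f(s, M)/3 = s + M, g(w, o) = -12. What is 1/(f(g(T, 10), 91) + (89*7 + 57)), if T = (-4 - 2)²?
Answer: 1/917 ≈ 0.0010905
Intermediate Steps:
T = 36 (T = (-6)² = 36)
f(s, M) = 3*M + 3*s (f(s, M) = 3*(s + M) = 3*(M + s) = 3*M + 3*s)
1/(f(g(T, 10), 91) + (89*7 + 57)) = 1/((3*91 + 3*(-12)) + (89*7 + 57)) = 1/((273 - 36) + (623 + 57)) = 1/(237 + 680) = 1/917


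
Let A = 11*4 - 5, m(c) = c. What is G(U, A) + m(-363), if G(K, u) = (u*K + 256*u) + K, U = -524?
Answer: -11339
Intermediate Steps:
A = 39 (A = 44 - 5 = 39)
G(K, u) = K + 256*u + K*u (G(K, u) = (K*u + 256*u) + K = (256*u + K*u) + K = K + 256*u + K*u)
G(U, A) + m(-363) = (-524 + 256*39 - 524*39) - 363 = (-524 + 9984 - 20436) - 363 = -10976 - 363 = -11339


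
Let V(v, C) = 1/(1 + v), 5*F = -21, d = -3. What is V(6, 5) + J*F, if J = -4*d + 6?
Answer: -2641/35 ≈ -75.457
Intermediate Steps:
J = 18 (J = -4*(-3) + 6 = 12 + 6 = 18)
F = -21/5 (F = (1/5)*(-21) = -21/5 ≈ -4.2000)
V(6, 5) + J*F = 1/(1 + 6) + 18*(-21/5) = 1/7 - 378/5 = -2641/35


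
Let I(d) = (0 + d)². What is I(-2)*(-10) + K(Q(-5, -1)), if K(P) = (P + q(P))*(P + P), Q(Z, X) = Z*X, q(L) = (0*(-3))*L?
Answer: 10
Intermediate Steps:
q(L) = 0 (q(L) = 0*L = 0)
I(d) = d²
Q(Z, X) = X*Z
K(P) = 2*P² (K(P) = (P + 0)*(P + P) = P*(2*P) = 2*P²)
I(-2)*(-10) + K(Q(-5, -1)) = (-2)²*(-10) + 2*(-1*(-5))² = 4*(-10) + 2*5² = -40 + 2*25 = -40 + 50 = 10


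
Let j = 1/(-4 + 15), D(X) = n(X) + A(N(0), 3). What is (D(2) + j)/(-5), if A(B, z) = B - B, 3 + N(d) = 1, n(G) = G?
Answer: -23/55 ≈ -0.41818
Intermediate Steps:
N(d) = -2 (N(d) = -3 + 1 = -2)
A(B, z) = 0
D(X) = X (D(X) = X + 0 = X)
j = 1/11 ≈ 0.090909
(D(2) + j)/(-5) = (2 + 1/11)/(-5) = (23/11)*(-1/5) = -23/55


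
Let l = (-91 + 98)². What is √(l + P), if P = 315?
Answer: 2*√91 ≈ 19.079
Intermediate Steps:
l = 49 (l = 7² = 49)
√(l + P) = √(49 + 315) = √364 = 2*√91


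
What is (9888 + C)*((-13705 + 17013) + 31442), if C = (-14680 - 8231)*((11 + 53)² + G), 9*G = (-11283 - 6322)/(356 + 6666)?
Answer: -34342790710039625/10533 ≈ -3.2605e+12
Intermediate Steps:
G = -17605/63198 (G = ((-11283 - 6322)/(356 + 6666))/9 = (-17605/7022)/9 = (-17605*1/7022)/9 = (⅑)*(-17605/7022) = -17605/63198 ≈ -0.27857)
C = -1976771794711/21066 (C = (-14680 - 8231)*((11 + 53)² - 17605/63198) = -22911*(64² - 17605/63198) = -22911*(4096 - 17605/63198) = -22911*258841403/63198 = -1976771794711/21066 ≈ -9.3837e+7)
(9888 + C)*((-13705 + 17013) + 31442) = (9888 - 1976771794711/21066)*((-13705 + 17013) + 31442) = -1976563494103*(3308 + 31442)/21066 = -1976563494103/21066*34750 = -34342790710039625/10533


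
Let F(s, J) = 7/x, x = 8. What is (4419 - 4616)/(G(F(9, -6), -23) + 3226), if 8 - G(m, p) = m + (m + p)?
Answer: -788/13021 ≈ -0.060518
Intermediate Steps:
F(s, J) = 7/8
G(m, p) = 8 - p - 2*m (G(m, p) = 8 - (m + (m + p)) = 8 - (p + 2*m) = 8 + (-p - 2*m) = 8 - p - 2*m)
(4419 - 4616)/(G(F(9, -6), -23) + 3226) = (4419 - 4616)/((8 - 1*(-23) - 2*7/8) + 3226) = -197/((8 + 23 - 7/4) + 3226) = -197/(117/4 + 3226) = -197/13021/4 = -197*4/13021 = -788/13021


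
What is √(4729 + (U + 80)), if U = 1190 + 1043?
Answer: √7042 ≈ 83.917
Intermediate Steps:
U = 2233
√(4729 + (U + 80)) = √(4729 + (2233 + 80)) = √(4729 + 2313) = √7042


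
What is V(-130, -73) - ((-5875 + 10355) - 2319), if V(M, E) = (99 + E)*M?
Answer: -5541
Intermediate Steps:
V(M, E) = M*(99 + E)
V(-130, -73) - ((-5875 + 10355) - 2319) = -130*(99 - 73) - ((-5875 + 10355) - 2319) = -130*26 - (4480 - 2319) = -3380 - 1*2161 = -3380 - 2161 = -5541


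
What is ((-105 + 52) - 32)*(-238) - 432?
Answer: 19798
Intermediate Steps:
((-105 + 52) - 32)*(-238) - 432 = (-53 - 32)*(-238) - 432 = -85*(-238) - 432 = 20230 - 432 = 19798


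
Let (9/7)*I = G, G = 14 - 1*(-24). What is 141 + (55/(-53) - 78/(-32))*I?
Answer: 695927/3816 ≈ 182.37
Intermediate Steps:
G = 38 (G = 14 + 24 = 38)
I = 266/9 (I = (7/9)*38 = 266/9 ≈ 29.556)
141 + (55/(-53) - 78/(-32))*I = 141 + (55/(-53) - 78/(-32))*(266/9) = 141 + (55*(-1/53) - 78*(-1/32))*(266/9) = 141 + (-55/53 + 39/16)*(266/9) = 141 + (1187/848)*(266/9) = 141 + 157871/3816 = 695927/3816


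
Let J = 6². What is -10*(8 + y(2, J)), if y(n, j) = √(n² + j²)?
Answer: -80 - 100*√13 ≈ -440.56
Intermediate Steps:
J = 36
y(n, j) = √(j² + n²)
-10*(8 + y(2, J)) = -10*(8 + √(36² + 2²)) = -10*(8 + √(1296 + 4)) = -10*(8 + √1300) = -10*(8 + 10*√13) = -80 - 100*√13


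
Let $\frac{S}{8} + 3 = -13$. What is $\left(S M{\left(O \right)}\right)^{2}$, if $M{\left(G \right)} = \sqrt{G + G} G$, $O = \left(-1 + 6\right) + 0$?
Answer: $4096000$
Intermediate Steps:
$S = -128$ ($S = -24 + 8 \left(-13\right) = -24 - 104 = -128$)
$O = 5$ ($O = 5 + 0 = 5$)
$M{\left(G \right)} = \sqrt{2} G^{\frac{3}{2}}$ ($M{\left(G \right)} = \sqrt{2 G} G = \sqrt{2} \sqrt{G} G = \sqrt{2} G^{\frac{3}{2}}$)
$\left(S M{\left(O \right)}\right)^{2} = \left(- 128 \sqrt{2} \cdot 5^{\frac{3}{2}}\right)^{2} = \left(- 128 \sqrt{2} \cdot 5 \sqrt{5}\right)^{2} = \left(- 128 \cdot 5 \sqrt{10}\right)^{2} = \left(- 640 \sqrt{10}\right)^{2} = 4096000$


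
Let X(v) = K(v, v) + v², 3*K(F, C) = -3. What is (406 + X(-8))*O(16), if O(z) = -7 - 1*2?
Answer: -4221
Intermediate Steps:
O(z) = -9 (O(z) = -7 - 2 = -9)
K(F, C) = -1 (K(F, C) = (⅓)*(-3) = -1)
X(v) = -1 + v²
(406 + X(-8))*O(16) = (406 + (-1 + (-8)²))*(-9) = (406 + (-1 + 64))*(-9) = (406 + 63)*(-9) = 469*(-9) = -4221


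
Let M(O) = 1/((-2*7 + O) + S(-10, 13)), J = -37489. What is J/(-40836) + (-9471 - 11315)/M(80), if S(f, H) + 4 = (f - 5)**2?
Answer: -243610469063/40836 ≈ -5.9656e+6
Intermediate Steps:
S(f, H) = -4 + (-5 + f)**2 (S(f, H) = -4 + (f - 5)**2 = -4 + (-5 + f)**2)
M(O) = 1/(207 + O) (M(O) = 1/((-2*7 + O) + (-4 + (-5 - 10)**2)) = 1/((-14 + O) + (-4 + (-15)**2)) = 1/((-14 + O) + (-4 + 225)) = 1/((-14 + O) + 221) = 1/(207 + O))
J/(-40836) + (-9471 - 11315)/M(80) = -37489/(-40836) + (-9471 - 11315)/(1/(207 + 80)) = -37489*(-1/40836) - 20786/(1/287) = 37489/40836 - 20786/1/287 = 37489/40836 - 20786*287 = 37489/40836 - 5965582 = -243610469063/40836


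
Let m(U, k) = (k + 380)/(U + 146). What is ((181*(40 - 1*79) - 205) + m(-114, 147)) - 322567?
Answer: -10554065/32 ≈ -3.2981e+5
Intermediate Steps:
m(U, k) = (380 + k)/(146 + U)
((181*(40 - 1*79) - 205) + m(-114, 147)) - 322567 = ((181*(40 - 1*79) - 205) + (380 + 147)/(146 - 114)) - 322567 = ((181*(40 - 79) - 205) + 527/32) - 322567 = ((181*(-39) - 205) + (1/32)*527) - 322567 = ((-7059 - 205) + 527/32) - 322567 = (-7264 + 527/32) - 322567 = -231921/32 - 322567 = -10554065/32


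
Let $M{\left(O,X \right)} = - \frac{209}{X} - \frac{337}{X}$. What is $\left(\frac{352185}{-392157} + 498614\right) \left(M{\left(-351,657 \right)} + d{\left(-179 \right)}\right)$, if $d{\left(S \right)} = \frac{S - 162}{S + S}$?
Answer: $\frac{620692056414133}{10248631038} \approx 60563.0$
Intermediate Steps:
$M{\left(O,X \right)} = - \frac{546}{X}$
$d{\left(S \right)} = \frac{-162 + S}{2 S}$
$\left(\frac{352185}{-392157} + 498614\right) \left(M{\left(-351,657 \right)} + d{\left(-179 \right)}\right) = \left(\frac{352185}{-392157} + 498614\right) \left(- \frac{546}{657} + \frac{-162 - 179}{2 \left(-179\right)}\right) = \left(352185 \left(- \frac{1}{392157}\right) + 498614\right) \left(\left(-546\right) \frac{1}{657} + \frac{1}{2} \left(- \frac{1}{179}\right) \left(-341\right)\right) = \left(- \frac{117395}{130719} + 498614\right) \left(- \frac{182}{219} + \frac{341}{358}\right) = \frac{65178206071}{130719} \cdot \frac{9523}{78402} = \frac{620692056414133}{10248631038}$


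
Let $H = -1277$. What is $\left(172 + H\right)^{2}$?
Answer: $1221025$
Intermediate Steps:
$\left(172 + H\right)^{2} = \left(172 - 1277\right)^{2} = \left(-1105\right)^{2} = 1221025$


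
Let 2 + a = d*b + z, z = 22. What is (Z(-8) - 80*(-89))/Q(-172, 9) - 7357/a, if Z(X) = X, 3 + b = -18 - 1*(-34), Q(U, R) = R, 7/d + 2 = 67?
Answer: 429919/963 ≈ 446.44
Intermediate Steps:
d = 7/65 (d = 7/(-2 + 67) = 7/65 ≈ 0.10769)
b = 13 (b = -3 + (-18 - 1*(-34)) = -3 + (-18 + 34) = -3 + 16 = 13)
a = 107/5 (a = -2 + ((7/65)*13 + 22) = -2 + (7/5 + 22) = -2 + 117/5 = 107/5 ≈ 21.400)
(Z(-8) - 80*(-89))/Q(-172, 9) - 7357/a = (-8 - 80*(-89))/9 - 7357/107/5 = (-8 + 7120)*(⅑) - 7357*5/107 = 7112*(⅑) - 36785/107 = 7112/9 - 36785/107 = 429919/963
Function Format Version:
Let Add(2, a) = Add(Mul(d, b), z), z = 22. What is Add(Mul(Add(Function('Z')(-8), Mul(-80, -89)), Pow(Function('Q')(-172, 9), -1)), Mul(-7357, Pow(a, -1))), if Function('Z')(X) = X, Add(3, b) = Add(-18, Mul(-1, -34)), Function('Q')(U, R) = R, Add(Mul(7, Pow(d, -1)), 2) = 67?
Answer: Rational(429919, 963) ≈ 446.44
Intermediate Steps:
d = Rational(7, 65) (d = Mul(7, Pow(Add(-2, 67), -1)) = Mul(7, Pow(65, -1)) = Mul(7, Rational(1, 65)) = Rational(7, 65) ≈ 0.10769)
b = 13 (b = Add(-3, Add(-18, Mul(-1, -34))) = Add(-3, Add(-18, 34)) = Add(-3, 16) = 13)
a = Rational(107, 5) (a = Add(-2, Add(Mul(Rational(7, 65), 13), 22)) = Add(-2, Add(Rational(7, 5), 22)) = Add(-2, Rational(117, 5)) = Rational(107, 5) ≈ 21.400)
Add(Mul(Add(Function('Z')(-8), Mul(-80, -89)), Pow(Function('Q')(-172, 9), -1)), Mul(-7357, Pow(a, -1))) = Add(Mul(Add(-8, Mul(-80, -89)), Pow(9, -1)), Mul(-7357, Pow(Rational(107, 5), -1))) = Add(Mul(Add(-8, 7120), Rational(1, 9)), Mul(-7357, Rational(5, 107))) = Add(Mul(7112, Rational(1, 9)), Rational(-36785, 107)) = Add(Rational(7112, 9), Rational(-36785, 107)) = Rational(429919, 963)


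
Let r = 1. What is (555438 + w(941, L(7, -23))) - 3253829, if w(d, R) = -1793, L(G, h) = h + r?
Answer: -2700184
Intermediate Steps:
L(G, h) = 1 + h (L(G, h) = h + 1 = 1 + h)
(555438 + w(941, L(7, -23))) - 3253829 = (555438 - 1793) - 3253829 = 553645 - 3253829 = -2700184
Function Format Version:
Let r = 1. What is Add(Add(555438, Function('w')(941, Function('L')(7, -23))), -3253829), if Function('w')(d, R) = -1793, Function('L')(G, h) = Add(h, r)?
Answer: -2700184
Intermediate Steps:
Function('L')(G, h) = Add(1, h) (Function('L')(G, h) = Add(h, 1) = Add(1, h))
Add(Add(555438, Function('w')(941, Function('L')(7, -23))), -3253829) = Add(Add(555438, -1793), -3253829) = Add(553645, -3253829) = -2700184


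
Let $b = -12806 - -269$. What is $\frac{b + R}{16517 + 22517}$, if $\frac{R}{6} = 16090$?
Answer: $\frac{84003}{39034} \approx 2.152$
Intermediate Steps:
$R = 96540$ ($R = 6 \cdot 16090 = 96540$)
$b = -12537$ ($b = -12806 + 269 = -12537$)
$\frac{b + R}{16517 + 22517} = \frac{-12537 + 96540}{16517 + 22517} = \frac{84003}{39034}$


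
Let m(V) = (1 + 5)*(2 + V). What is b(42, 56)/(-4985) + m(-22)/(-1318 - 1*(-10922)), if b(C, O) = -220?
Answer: 75734/2393797 ≈ 0.031638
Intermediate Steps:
m(V) = 12 + 6*V (m(V) = 6*(2 + V) = 12 + 6*V)
b(42, 56)/(-4985) + m(-22)/(-1318 - 1*(-10922)) = -220/(-4985) + (12 + 6*(-22))/(-1318 - 1*(-10922)) = -220*(-1/4985) + (12 - 132)/(-1318 + 10922) = 44/997 - 120/9604 = 44/997 - 120*1/9604 = 44/997 - 30/2401 = 75734/2393797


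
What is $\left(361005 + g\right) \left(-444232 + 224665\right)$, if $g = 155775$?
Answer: $-113467834260$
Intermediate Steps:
$\left(361005 + g\right) \left(-444232 + 224665\right) = \left(361005 + 155775\right) \left(-444232 + 224665\right) = 516780 \left(-219567\right) = -113467834260$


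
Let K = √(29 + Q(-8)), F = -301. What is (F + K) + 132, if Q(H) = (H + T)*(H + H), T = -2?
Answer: -169 + 3*√21 ≈ -155.25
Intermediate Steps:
Q(H) = 2*H*(-2 + H) (Q(H) = (H - 2)*(H + H) = (-2 + H)*(2*H) = 2*H*(-2 + H))
K = 3*√21 (K = √(29 + 2*(-8)*(-2 - 8)) = √(29 + 2*(-8)*(-10)) = √(29 + 160) = √189 = 3*√21 ≈ 13.748)
(F + K) + 132 = (-301 + 3*√21) + 132 = -169 + 3*√21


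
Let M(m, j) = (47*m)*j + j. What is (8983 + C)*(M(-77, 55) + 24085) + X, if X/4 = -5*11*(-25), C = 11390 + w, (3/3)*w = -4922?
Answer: -2702451655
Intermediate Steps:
w = -4922
M(m, j) = j + 47*j*m (M(m, j) = 47*j*m + j = j + 47*j*m)
C = 6468 (C = 11390 - 4922 = 6468)
X = 5500 (X = 4*(-5*11*(-25)) = 4*(-55*(-25)) = 4*1375 = 5500)
(8983 + C)*(M(-77, 55) + 24085) + X = (8983 + 6468)*(55*(1 + 47*(-77)) + 24085) + 5500 = 15451*(55*(1 - 3619) + 24085) + 5500 = 15451*(55*(-3618) + 24085) + 5500 = 15451*(-198990 + 24085) + 5500 = 15451*(-174905) + 5500 = -2702457155 + 5500 = -2702451655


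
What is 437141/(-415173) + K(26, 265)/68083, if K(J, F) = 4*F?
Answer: -29321787323/28266223359 ≈ -1.0373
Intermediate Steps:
437141/(-415173) + K(26, 265)/68083 = 437141/(-415173) + (4*265)/68083 = 437141*(-1/415173) + 1060*(1/68083) = -437141/415173 + 1060/68083 = -29321787323/28266223359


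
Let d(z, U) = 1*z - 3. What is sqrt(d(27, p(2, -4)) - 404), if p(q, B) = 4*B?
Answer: 2*I*sqrt(95) ≈ 19.494*I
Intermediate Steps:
d(z, U) = -3 + z (d(z, U) = z - 3 = -3 + z)
sqrt(d(27, p(2, -4)) - 404) = sqrt((-3 + 27) - 404) = sqrt(24 - 404) = sqrt(-380) = 2*I*sqrt(95)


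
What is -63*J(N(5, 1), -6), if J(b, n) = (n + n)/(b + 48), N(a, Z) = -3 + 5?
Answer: 378/25 ≈ 15.120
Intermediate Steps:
N(a, Z) = 2
J(b, n) = 2*n/(48 + b) (J(b, n) = (2*n)/(48 + b) = 2*n/(48 + b))
-63*J(N(5, 1), -6) = -126*(-6)/(48 + 2) = -126*(-6)/50 = -63*(-6/25) = 378/25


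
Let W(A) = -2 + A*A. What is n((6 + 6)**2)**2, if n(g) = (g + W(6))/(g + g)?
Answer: 7921/20736 ≈ 0.38199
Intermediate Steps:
W(A) = -2 + A**2
n(g) = (34 + g)/(2*g) (n(g) = (g + (-2 + 6**2))/(g + g) = (g + (-2 + 36))/((2*g)) = (g + 34)*(1/(2*g)) = (34 + g)*(1/(2*g)) = (34 + g)/(2*g))
n((6 + 6)**2)**2 = ((34 + (6 + 6)**2)/(2*((6 + 6)**2)))**2 = ((34 + 12**2)/(2*(12**2)))**2 = ((1/2)*(34 + 144)/144)**2 = ((1/2)*(1/144)*178)**2 = (89/144)**2 = 7921/20736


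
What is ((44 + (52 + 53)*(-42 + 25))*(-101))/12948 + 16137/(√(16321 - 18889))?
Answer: 175841/12948 - 5379*I*√642/428 ≈ 13.581 - 318.44*I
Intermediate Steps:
((44 + (52 + 53)*(-42 + 25))*(-101))/12948 + 16137/(√(16321 - 18889)) = ((44 + 105*(-17))*(-101))*(1/12948) + 16137/(√(-2568)) = ((44 - 1785)*(-101))*(1/12948) + 16137/((2*I*√642)) = -1741*(-101)*(1/12948) + 16137*(-I*√642/1284) = 175841*(1/12948) - 5379*I*√642/428 = 175841/12948 - 5379*I*√642/428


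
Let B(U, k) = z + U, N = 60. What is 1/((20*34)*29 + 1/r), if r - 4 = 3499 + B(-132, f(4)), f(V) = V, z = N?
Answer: 3431/67659321 ≈ 5.0710e-5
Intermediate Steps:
z = 60
B(U, k) = 60 + U
r = 3431 (r = 4 + (3499 + (60 - 132)) = 4 + (3499 - 72) = 4 + 3427 = 3431)
1/((20*34)*29 + 1/r) = 1/((20*34)*29 + 1/3431) = 1/(680*29 + 1/3431) = 1/(19720 + 1/3431) = 1/(67659321/3431) = 3431/67659321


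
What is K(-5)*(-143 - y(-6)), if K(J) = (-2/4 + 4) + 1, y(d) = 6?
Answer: -1341/2 ≈ -670.50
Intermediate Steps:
K(J) = 9/2 (K(J) = (-2*¼ + 4) + 1 = (-½ + 4) + 1 = 7/2 + 1 = 9/2)
K(-5)*(-143 - y(-6)) = 9*(-143 - 1*6)/2 = 9*(-143 - 6)/2 = (9/2)*(-149) = -1341/2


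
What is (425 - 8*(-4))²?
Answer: 208849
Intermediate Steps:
(425 - 8*(-4))² = (425 + 32)² = 457² = 208849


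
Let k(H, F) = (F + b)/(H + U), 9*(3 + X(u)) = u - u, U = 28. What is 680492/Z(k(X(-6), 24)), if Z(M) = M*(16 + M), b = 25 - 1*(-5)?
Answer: 106326875/6129 ≈ 17348.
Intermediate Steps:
b = 30 (b = 25 + 5 = 30)
X(u) = -3 (X(u) = -3 + (u - u)/9 = -3 + (⅑)*0 = -3 + 0 = -3)
k(H, F) = (30 + F)/(28 + H) (k(H, F) = (F + 30)/(H + 28) = (30 + F)/(28 + H))
680492/Z(k(X(-6), 24)) = 680492/((((30 + 24)/(28 - 3))*(16 + (30 + 24)/(28 - 3)))) = 680492/(((54/25)*(16 + 54/25))) = 680492/((((1/25)*54)*(16 + (1/25)*54))) = 680492/((54*(16 + 54/25)/25)) = 680492/(((54/25)*(454/25))) = 680492/(24516/625) = 680492*(625/24516) = 106326875/6129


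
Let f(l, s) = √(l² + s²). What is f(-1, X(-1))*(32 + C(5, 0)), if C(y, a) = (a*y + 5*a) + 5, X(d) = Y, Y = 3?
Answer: 37*√10 ≈ 117.00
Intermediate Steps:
X(d) = 3
C(y, a) = 5 + 5*a + a*y (C(y, a) = (5*a + a*y) + 5 = 5 + 5*a + a*y)
f(-1, X(-1))*(32 + C(5, 0)) = √((-1)² + 3²)*(32 + (5 + 5*0 + 0*5)) = √(1 + 9)*(32 + (5 + 0 + 0)) = √10*(32 + 5) = √10*37 = 37*√10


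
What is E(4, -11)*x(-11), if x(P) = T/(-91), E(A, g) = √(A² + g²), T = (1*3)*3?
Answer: -9*√137/91 ≈ -1.1576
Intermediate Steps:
T = 9 (T = 3*3 = 9)
x(P) = -9/91 (x(P) = 9/(-91) = 9*(-1/91) = -9/91)
E(4, -11)*x(-11) = √(4² + (-11)²)*(-9/91) = √(16 + 121)*(-9/91) = √137*(-9/91) = -9*√137/91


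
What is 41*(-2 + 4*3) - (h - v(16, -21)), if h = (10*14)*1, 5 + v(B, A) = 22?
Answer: 287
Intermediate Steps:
v(B, A) = 17 (v(B, A) = -5 + 22 = 17)
h = 140 (h = 140*1 = 140)
41*(-2 + 4*3) - (h - v(16, -21)) = 41*(-2 + 4*3) - (140 - 1*17) = 41*(-2 + 12) - (140 - 17) = 41*10 - 1*123 = 410 - 123 = 287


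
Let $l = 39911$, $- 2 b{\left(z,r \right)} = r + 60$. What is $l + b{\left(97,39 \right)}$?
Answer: $\frac{79723}{2} \approx 39862.0$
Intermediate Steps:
$b{\left(z,r \right)} = -30 - \frac{r}{2}$ ($b{\left(z,r \right)} = - \frac{r + 60}{2} = - \frac{60 + r}{2} = -30 - \frac{r}{2}$)
$l + b{\left(97,39 \right)} = 39911 - \frac{99}{2} = \frac{79723}{2}$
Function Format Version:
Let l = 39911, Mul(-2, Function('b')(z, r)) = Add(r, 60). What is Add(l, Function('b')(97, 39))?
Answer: Rational(79723, 2) ≈ 39862.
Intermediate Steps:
Function('b')(z, r) = Add(-30, Mul(Rational(-1, 2), r)) (Function('b')(z, r) = Mul(Rational(-1, 2), Add(r, 60)) = Mul(Rational(-1, 2), Add(60, r)) = Add(-30, Mul(Rational(-1, 2), r)))
Add(l, Function('b')(97, 39)) = Add(39911, Add(-30, Mul(Rational(-1, 2), 39))) = Add(39911, Add(-30, Rational(-39, 2))) = Add(39911, Rational(-99, 2)) = Rational(79723, 2)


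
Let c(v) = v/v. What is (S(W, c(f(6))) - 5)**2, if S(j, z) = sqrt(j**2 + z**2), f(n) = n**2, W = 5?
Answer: (5 - sqrt(26))**2 ≈ 0.0098049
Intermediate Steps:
c(v) = 1
(S(W, c(f(6))) - 5)**2 = (sqrt(5**2 + 1**2) - 5)**2 = (sqrt(25 + 1) - 5)**2 = (sqrt(26) - 5)**2 = (-5 + sqrt(26))**2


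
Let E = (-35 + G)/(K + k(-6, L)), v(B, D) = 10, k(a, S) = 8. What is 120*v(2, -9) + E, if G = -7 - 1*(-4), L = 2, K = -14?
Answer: 3619/3 ≈ 1206.3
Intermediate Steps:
G = -3 (G = -7 + 4 = -3)
E = 19/3 (E = (-35 - 3)/(-14 + 8) = -38/(-6) = -38*(-⅙) = 19/3 ≈ 6.3333)
120*v(2, -9) + E = 120*10 + 19/3 = 1200 + 19/3 = 3619/3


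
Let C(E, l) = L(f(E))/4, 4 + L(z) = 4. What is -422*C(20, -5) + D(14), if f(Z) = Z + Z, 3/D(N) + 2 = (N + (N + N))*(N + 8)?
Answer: 3/922 ≈ 0.0032538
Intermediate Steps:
D(N) = 3/(-2 + 3*N*(8 + N)) (D(N) = 3/(-2 + (N + (N + N))*(N + 8)) = 3/(-2 + (N + 2*N)*(8 + N)) = 3/(-2 + (3*N)*(8 + N)) = 3/(-2 + 3*N*(8 + N)))
f(Z) = 2*Z
L(z) = 0 (L(z) = -4 + 4 = 0)
C(E, l) = 0 (C(E, l) = 0/4 = 0*(1/4) = 0)
-422*C(20, -5) + D(14) = -422*0 + 3/(-2 + 3*14**2 + 24*14) = 0 + 3/(-2 + 3*196 + 336) = 0 + 3/(-2 + 588 + 336) = 0 + 3/922 = 3/922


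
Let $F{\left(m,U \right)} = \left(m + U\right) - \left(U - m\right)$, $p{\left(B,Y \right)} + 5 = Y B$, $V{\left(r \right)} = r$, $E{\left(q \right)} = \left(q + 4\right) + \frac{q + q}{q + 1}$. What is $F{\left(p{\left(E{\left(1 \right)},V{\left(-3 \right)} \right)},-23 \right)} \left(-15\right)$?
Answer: $690$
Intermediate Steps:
$E{\left(q \right)} = 4 + q + \frac{2 q}{1 + q}$ ($E{\left(q \right)} = \left(4 + q\right) + \frac{2 q}{1 + q} = 4 + q + \frac{2 q}{1 + q}$)
$p{\left(B,Y \right)} = -5 + B Y$ ($p{\left(B,Y \right)} = -5 + Y B = -5 + B Y$)
$F{\left(m,U \right)} = 2 m$ ($F{\left(m,U \right)} = \left(U + m\right) - \left(U - m\right) = 2 m$)
$F{\left(p{\left(E{\left(1 \right)},V{\left(-3 \right)} \right)},-23 \right)} \left(-15\right) = 2 \left(-5 + \frac{4 + 1^{2} + 7 \cdot 1}{1 + 1} \left(-3\right)\right) \left(-15\right) = 2 \left(-5 + \frac{4 + 1 + 7}{2} \left(-3\right)\right) \left(-15\right) = 2 \left(-5 + \frac{1}{2} \cdot 12 \left(-3\right)\right) \left(-15\right) = 2 \left(-5 + 6 \left(-3\right)\right) \left(-15\right) = 2 \left(-5 - 18\right) \left(-15\right) = 2 \left(-23\right) \left(-15\right) = \left(-46\right) \left(-15\right) = 690$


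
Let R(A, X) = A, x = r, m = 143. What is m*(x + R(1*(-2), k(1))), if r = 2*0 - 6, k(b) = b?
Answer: -1144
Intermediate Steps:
r = -6 (r = 0 - 6 = -6)
x = -6
m*(x + R(1*(-2), k(1))) = 143*(-6 + 1*(-2)) = 143*(-6 - 2) = 143*(-8) = -1144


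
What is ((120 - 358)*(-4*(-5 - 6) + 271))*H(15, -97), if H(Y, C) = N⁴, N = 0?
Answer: 0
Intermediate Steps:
H(Y, C) = 0 (H(Y, C) = 0⁴ = 0)
((120 - 358)*(-4*(-5 - 6) + 271))*H(15, -97) = ((120 - 358)*(-4*(-5 - 6) + 271))*0 = -238*(-4*(-11) + 271)*0 = -238*(44 + 271)*0 = -238*315*0 = -74970*0 = 0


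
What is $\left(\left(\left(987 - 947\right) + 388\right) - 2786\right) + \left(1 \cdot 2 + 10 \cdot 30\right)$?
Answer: $-2056$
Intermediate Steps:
$\left(\left(\left(987 - 947\right) + 388\right) - 2786\right) + \left(1 \cdot 2 + 10 \cdot 30\right) = \left(\left(40 + 388\right) - 2786\right) + \left(2 + 300\right) = \left(428 - 2786\right) + 302 = -2358 + 302 = -2056$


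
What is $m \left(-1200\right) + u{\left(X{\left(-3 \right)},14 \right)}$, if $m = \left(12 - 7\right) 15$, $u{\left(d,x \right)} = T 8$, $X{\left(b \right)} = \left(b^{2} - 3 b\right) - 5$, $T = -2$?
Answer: $-90016$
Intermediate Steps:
$X{\left(b \right)} = -5 + b^{2} - 3 b$
$u{\left(d,x \right)} = -16$ ($u{\left(d,x \right)} = \left(-2\right) 8 = -16$)
$m = 75$ ($m = 5 \cdot 15 = 75$)
$m \left(-1200\right) + u{\left(X{\left(-3 \right)},14 \right)} = 75 \left(-1200\right) - 16 = -90000 - 16 = -90016$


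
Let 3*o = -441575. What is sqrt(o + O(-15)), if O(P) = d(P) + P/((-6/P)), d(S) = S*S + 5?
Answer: I*sqrt(5291970)/6 ≈ 383.4*I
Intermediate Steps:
d(S) = 5 + S**2 (d(S) = S**2 + 5 = 5 + S**2)
o = -441575/3 (o = (1/3)*(-441575) = -441575/3 ≈ -1.4719e+5)
O(P) = 5 + 5*P**2/6 (O(P) = (5 + P**2) + P/((-6/P)) = (5 + P**2) + (-P/6)*P = (5 + P**2) - P**2/6 = 5 + 5*P**2/6)
sqrt(o + O(-15)) = sqrt(-441575/3 + (5 + (5/6)*(-15)**2)) = sqrt(-441575/3 + (5 + (5/6)*225)) = sqrt(-441575/3 + (5 + 375/2)) = sqrt(-441575/3 + 385/2) = sqrt(-881995/6) = I*sqrt(5291970)/6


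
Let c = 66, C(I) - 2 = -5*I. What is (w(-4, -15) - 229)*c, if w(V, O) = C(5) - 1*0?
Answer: -16632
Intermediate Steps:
C(I) = 2 - 5*I
w(V, O) = -23 (w(V, O) = (2 - 5*5) - 1*0 = (2 - 25) + 0 = -23 + 0 = -23)
(w(-4, -15) - 229)*c = (-23 - 229)*66 = -252*66 = -16632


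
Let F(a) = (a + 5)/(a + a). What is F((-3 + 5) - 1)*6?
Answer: 18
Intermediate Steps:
F(a) = (5 + a)/(2*a) (F(a) = (5 + a)/((2*a)) = (5 + a)*(1/(2*a)) = (5 + a)/(2*a))
F((-3 + 5) - 1)*6 = ((5 + ((-3 + 5) - 1))/(2*((-3 + 5) - 1)))*6 = ((5 + (2 - 1))/(2*(2 - 1)))*6 = ((½)*(5 + 1)/1)*6 = ((½)*1*6)*6 = 3*6 = 18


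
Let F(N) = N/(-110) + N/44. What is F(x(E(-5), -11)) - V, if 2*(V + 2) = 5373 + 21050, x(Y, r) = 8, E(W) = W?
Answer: -1453033/110 ≈ -13209.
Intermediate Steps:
V = 26419/2 (V = -2 + (5373 + 21050)/2 = -2 + (1/2)*26423 = -2 + 26423/2 = 26419/2 ≈ 13210.)
F(N) = 3*N/220 (F(N) = N*(-1/110) + N*(1/44) = -N/110 + N/44 = 3*N/220)
F(x(E(-5), -11)) - V = (3/220)*8 - 1*26419/2 = 6/55 - 26419/2 = -1453033/110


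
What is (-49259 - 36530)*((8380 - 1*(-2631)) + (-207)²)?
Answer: -4620595540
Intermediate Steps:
(-49259 - 36530)*((8380 - 1*(-2631)) + (-207)²) = -85789*((8380 + 2631) + 42849) = -85789*(11011 + 42849) = -85789*53860 = -4620595540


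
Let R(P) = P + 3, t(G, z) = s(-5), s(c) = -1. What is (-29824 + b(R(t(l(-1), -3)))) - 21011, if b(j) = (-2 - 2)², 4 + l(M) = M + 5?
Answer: -50819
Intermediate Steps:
l(M) = 1 + M (l(M) = -4 + (M + 5) = -4 + (5 + M) = 1 + M)
t(G, z) = -1
R(P) = 3 + P
b(j) = 16 (b(j) = (-4)² = 16)
(-29824 + b(R(t(l(-1), -3)))) - 21011 = (-29824 + 16) - 21011 = -29808 - 21011 = -50819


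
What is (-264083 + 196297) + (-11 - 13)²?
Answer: -67210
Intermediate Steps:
(-264083 + 196297) + (-11 - 13)² = -67786 + (-24)² = -67786 + 576 = -67210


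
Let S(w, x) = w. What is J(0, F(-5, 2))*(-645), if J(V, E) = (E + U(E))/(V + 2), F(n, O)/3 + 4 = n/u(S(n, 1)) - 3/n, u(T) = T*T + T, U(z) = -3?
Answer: 35991/8 ≈ 4498.9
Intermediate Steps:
u(T) = T + T**2 (u(T) = T**2 + T = T + T**2)
F(n, O) = -12 - 9/n + 3/(1 + n) (F(n, O) = -12 + 3*(n/((n*(1 + n))) - 3/n) = -12 + 3*(n*(1/(n*(1 + n))) - 3/n) = -12 + 3*(1/(1 + n) - 3/n) = -12 + (-9/n + 3/(1 + n)) = -12 - 9/n + 3/(1 + n))
J(V, E) = (-3 + E)/(2 + V) (J(V, E) = (E - 3)/(V + 2) = (-3 + E)/(2 + V))
J(0, F(-5, 2))*(-645) = ((-3 + 3*(-3 - 6*(-5) - 4*(-5)**2)/(-5*(1 - 5)))/(2 + 0))*(-645) = ((-3 + 3*(-1/5)*(-3 + 30 - 4*25)/(-4))/2)*(-645) = ((-3 + 3*(-1/5)*(-1/4)*(-3 + 30 - 100))/2)*(-645) = ((-3 + 3*(-1/5)*(-1/4)*(-73))/2)*(-645) = ((-3 - 219/20)/2)*(-645) = ((1/2)*(-279/20))*(-645) = -279/40*(-645) = 35991/8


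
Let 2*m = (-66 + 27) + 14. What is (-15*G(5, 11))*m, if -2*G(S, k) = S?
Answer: -1875/4 ≈ -468.75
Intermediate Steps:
G(S, k) = -S/2
m = -25/2 (m = ((-66 + 27) + 14)/2 = (-39 + 14)/2 = (1/2)*(-25) = -25/2 ≈ -12.500)
(-15*G(5, 11))*m = -(-15)*5/2*(-25/2) = -15*(-5/2)*(-25/2) = (75/2)*(-25/2) = -1875/4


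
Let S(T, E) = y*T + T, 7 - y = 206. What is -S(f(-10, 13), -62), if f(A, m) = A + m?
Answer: 594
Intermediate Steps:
y = -199 (y = 7 - 1*206 = 7 - 206 = -199)
S(T, E) = -198*T (S(T, E) = -199*T + T = -198*T)
-S(f(-10, 13), -62) = -(-198)*(-10 + 13) = -(-198)*3 = -1*(-594) = 594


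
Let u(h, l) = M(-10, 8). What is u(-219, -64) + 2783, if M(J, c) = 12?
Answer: 2795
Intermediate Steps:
u(h, l) = 12
u(-219, -64) + 2783 = 12 + 2783 = 2795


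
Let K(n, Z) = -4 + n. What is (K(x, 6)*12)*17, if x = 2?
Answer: -408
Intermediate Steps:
(K(x, 6)*12)*17 = ((-4 + 2)*12)*17 = -2*12*17 = -24*17 = -408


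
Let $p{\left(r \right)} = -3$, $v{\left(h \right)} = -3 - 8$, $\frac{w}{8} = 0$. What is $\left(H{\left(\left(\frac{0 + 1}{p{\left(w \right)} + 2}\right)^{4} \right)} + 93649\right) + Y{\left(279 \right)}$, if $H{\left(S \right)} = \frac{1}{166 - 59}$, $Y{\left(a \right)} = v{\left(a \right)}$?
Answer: $\frac{10019267}{107} \approx 93638.0$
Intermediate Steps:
$w = 0$ ($w = 8 \cdot 0 = 0$)
$v{\left(h \right)} = -11$ ($v{\left(h \right)} = -3 - 8 = -11$)
$Y{\left(a \right)} = -11$
$H{\left(S \right)} = \frac{1}{107}$
$\left(H{\left(\left(\frac{0 + 1}{p{\left(w \right)} + 2}\right)^{4} \right)} + 93649\right) + Y{\left(279 \right)} = \left(\frac{1}{107} + 93649\right) - 11 = \frac{10020444}{107} - 11 = \frac{10019267}{107}$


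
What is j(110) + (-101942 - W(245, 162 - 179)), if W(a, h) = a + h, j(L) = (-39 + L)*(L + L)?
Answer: -86550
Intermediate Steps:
j(L) = 2*L*(-39 + L) (j(L) = (-39 + L)*(2*L) = 2*L*(-39 + L))
j(110) + (-101942 - W(245, 162 - 179)) = 2*110*(-39 + 110) + (-101942 - (245 + (162 - 179))) = 2*110*71 + (-101942 - (245 - 17)) = 15620 + (-101942 - 1*228) = 15620 + (-101942 - 228) = 15620 - 102170 = -86550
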